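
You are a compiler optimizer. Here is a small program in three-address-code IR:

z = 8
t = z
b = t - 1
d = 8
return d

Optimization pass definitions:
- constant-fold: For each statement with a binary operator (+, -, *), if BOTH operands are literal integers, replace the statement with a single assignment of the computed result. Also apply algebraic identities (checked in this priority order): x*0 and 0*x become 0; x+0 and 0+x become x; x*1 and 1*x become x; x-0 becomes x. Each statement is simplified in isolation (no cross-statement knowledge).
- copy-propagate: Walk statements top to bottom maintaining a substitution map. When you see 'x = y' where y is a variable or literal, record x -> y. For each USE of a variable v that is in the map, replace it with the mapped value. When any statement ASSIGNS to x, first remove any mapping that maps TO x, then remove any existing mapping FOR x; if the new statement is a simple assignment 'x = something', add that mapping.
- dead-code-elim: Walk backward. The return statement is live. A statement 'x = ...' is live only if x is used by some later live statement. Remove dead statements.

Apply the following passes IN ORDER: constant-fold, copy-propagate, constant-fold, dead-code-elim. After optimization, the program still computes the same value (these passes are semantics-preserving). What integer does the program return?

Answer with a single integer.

Initial IR:
  z = 8
  t = z
  b = t - 1
  d = 8
  return d
After constant-fold (5 stmts):
  z = 8
  t = z
  b = t - 1
  d = 8
  return d
After copy-propagate (5 stmts):
  z = 8
  t = 8
  b = 8 - 1
  d = 8
  return 8
After constant-fold (5 stmts):
  z = 8
  t = 8
  b = 7
  d = 8
  return 8
After dead-code-elim (1 stmts):
  return 8
Evaluate:
  z = 8  =>  z = 8
  t = z  =>  t = 8
  b = t - 1  =>  b = 7
  d = 8  =>  d = 8
  return d = 8

Answer: 8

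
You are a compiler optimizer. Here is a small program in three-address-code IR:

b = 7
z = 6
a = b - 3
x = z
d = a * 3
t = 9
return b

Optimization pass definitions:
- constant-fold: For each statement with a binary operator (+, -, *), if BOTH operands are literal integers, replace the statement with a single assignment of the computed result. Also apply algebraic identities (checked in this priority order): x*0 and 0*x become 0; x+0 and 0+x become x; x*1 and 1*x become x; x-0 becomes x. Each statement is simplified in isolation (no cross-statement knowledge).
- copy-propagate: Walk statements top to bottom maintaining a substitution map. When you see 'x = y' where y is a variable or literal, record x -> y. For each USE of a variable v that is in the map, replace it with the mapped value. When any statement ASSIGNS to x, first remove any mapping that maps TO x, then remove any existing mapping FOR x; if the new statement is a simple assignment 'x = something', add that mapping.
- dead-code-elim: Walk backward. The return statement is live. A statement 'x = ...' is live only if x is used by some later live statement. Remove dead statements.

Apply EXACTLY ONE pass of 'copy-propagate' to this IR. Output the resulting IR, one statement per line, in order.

Answer: b = 7
z = 6
a = 7 - 3
x = 6
d = a * 3
t = 9
return 7

Derivation:
Applying copy-propagate statement-by-statement:
  [1] b = 7  (unchanged)
  [2] z = 6  (unchanged)
  [3] a = b - 3  -> a = 7 - 3
  [4] x = z  -> x = 6
  [5] d = a * 3  (unchanged)
  [6] t = 9  (unchanged)
  [7] return b  -> return 7
Result (7 stmts):
  b = 7
  z = 6
  a = 7 - 3
  x = 6
  d = a * 3
  t = 9
  return 7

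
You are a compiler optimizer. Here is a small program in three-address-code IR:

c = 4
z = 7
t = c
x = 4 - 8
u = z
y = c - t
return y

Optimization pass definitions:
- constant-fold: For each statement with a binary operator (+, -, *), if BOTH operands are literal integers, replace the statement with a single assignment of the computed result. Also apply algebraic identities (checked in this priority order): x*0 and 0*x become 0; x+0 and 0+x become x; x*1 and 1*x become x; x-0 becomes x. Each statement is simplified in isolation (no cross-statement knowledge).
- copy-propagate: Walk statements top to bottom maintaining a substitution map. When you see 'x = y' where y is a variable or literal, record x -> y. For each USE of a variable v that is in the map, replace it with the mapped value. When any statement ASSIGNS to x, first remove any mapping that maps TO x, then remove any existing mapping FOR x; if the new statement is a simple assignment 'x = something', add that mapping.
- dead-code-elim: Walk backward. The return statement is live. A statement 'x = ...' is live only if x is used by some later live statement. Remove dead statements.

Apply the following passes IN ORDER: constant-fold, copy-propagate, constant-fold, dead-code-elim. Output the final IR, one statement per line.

Answer: y = 0
return y

Derivation:
Initial IR:
  c = 4
  z = 7
  t = c
  x = 4 - 8
  u = z
  y = c - t
  return y
After constant-fold (7 stmts):
  c = 4
  z = 7
  t = c
  x = -4
  u = z
  y = c - t
  return y
After copy-propagate (7 stmts):
  c = 4
  z = 7
  t = 4
  x = -4
  u = 7
  y = 4 - 4
  return y
After constant-fold (7 stmts):
  c = 4
  z = 7
  t = 4
  x = -4
  u = 7
  y = 0
  return y
After dead-code-elim (2 stmts):
  y = 0
  return y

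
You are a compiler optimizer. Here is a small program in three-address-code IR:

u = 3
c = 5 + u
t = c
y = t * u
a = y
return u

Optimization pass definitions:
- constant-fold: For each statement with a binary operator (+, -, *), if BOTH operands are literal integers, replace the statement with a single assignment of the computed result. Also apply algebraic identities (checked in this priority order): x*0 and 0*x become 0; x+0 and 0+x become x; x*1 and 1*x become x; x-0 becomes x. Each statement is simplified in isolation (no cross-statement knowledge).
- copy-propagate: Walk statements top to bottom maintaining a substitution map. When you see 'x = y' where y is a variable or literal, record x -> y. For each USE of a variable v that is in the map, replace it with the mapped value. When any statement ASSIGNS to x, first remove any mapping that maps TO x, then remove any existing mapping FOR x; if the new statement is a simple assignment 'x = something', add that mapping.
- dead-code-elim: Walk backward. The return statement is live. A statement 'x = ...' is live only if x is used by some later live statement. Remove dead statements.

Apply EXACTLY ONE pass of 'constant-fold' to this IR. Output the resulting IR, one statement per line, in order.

Answer: u = 3
c = 5 + u
t = c
y = t * u
a = y
return u

Derivation:
Applying constant-fold statement-by-statement:
  [1] u = 3  (unchanged)
  [2] c = 5 + u  (unchanged)
  [3] t = c  (unchanged)
  [4] y = t * u  (unchanged)
  [5] a = y  (unchanged)
  [6] return u  (unchanged)
Result (6 stmts):
  u = 3
  c = 5 + u
  t = c
  y = t * u
  a = y
  return u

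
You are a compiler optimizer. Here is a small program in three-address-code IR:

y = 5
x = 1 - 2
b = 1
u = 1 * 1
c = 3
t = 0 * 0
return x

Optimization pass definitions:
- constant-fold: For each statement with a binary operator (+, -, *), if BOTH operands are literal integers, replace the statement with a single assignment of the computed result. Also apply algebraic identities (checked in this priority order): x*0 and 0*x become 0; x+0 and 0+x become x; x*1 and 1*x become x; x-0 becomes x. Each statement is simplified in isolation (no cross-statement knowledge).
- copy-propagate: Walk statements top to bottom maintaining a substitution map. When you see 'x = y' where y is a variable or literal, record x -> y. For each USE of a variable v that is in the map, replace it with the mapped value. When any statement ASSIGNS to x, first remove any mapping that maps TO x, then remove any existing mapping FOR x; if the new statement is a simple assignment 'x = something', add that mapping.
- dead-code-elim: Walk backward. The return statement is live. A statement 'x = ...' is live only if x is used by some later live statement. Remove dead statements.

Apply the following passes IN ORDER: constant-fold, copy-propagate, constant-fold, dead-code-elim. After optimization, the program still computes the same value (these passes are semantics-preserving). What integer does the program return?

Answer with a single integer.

Initial IR:
  y = 5
  x = 1 - 2
  b = 1
  u = 1 * 1
  c = 3
  t = 0 * 0
  return x
After constant-fold (7 stmts):
  y = 5
  x = -1
  b = 1
  u = 1
  c = 3
  t = 0
  return x
After copy-propagate (7 stmts):
  y = 5
  x = -1
  b = 1
  u = 1
  c = 3
  t = 0
  return -1
After constant-fold (7 stmts):
  y = 5
  x = -1
  b = 1
  u = 1
  c = 3
  t = 0
  return -1
After dead-code-elim (1 stmts):
  return -1
Evaluate:
  y = 5  =>  y = 5
  x = 1 - 2  =>  x = -1
  b = 1  =>  b = 1
  u = 1 * 1  =>  u = 1
  c = 3  =>  c = 3
  t = 0 * 0  =>  t = 0
  return x = -1

Answer: -1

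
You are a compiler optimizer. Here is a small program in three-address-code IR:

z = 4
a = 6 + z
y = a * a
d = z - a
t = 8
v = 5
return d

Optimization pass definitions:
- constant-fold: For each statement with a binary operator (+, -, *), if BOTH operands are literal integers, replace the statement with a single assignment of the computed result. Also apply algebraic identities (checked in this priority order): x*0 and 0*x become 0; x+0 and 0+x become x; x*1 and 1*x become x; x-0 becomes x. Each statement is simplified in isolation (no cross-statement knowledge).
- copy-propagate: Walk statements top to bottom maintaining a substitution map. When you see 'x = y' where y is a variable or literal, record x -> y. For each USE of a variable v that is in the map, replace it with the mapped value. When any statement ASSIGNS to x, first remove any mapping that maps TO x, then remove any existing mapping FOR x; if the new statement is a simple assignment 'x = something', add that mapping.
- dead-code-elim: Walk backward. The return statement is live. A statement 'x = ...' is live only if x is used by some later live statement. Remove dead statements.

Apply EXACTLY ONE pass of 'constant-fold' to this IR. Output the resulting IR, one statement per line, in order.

Answer: z = 4
a = 6 + z
y = a * a
d = z - a
t = 8
v = 5
return d

Derivation:
Applying constant-fold statement-by-statement:
  [1] z = 4  (unchanged)
  [2] a = 6 + z  (unchanged)
  [3] y = a * a  (unchanged)
  [4] d = z - a  (unchanged)
  [5] t = 8  (unchanged)
  [6] v = 5  (unchanged)
  [7] return d  (unchanged)
Result (7 stmts):
  z = 4
  a = 6 + z
  y = a * a
  d = z - a
  t = 8
  v = 5
  return d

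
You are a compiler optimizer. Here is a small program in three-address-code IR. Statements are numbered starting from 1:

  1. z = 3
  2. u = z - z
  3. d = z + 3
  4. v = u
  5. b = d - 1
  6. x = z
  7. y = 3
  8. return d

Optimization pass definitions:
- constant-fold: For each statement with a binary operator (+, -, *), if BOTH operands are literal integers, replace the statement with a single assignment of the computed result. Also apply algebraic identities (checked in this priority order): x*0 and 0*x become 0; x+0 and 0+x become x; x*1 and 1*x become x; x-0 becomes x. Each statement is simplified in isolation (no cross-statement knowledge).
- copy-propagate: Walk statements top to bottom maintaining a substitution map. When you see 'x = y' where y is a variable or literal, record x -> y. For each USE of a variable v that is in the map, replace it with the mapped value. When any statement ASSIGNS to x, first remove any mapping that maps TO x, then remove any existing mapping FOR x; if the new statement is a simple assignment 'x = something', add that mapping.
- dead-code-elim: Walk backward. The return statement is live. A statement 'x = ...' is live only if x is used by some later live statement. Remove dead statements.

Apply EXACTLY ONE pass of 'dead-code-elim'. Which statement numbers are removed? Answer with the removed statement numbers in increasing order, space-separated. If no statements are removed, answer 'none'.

Answer: 2 4 5 6 7

Derivation:
Backward liveness scan:
Stmt 1 'z = 3': KEEP (z is live); live-in = []
Stmt 2 'u = z - z': DEAD (u not in live set ['z'])
Stmt 3 'd = z + 3': KEEP (d is live); live-in = ['z']
Stmt 4 'v = u': DEAD (v not in live set ['d'])
Stmt 5 'b = d - 1': DEAD (b not in live set ['d'])
Stmt 6 'x = z': DEAD (x not in live set ['d'])
Stmt 7 'y = 3': DEAD (y not in live set ['d'])
Stmt 8 'return d': KEEP (return); live-in = ['d']
Removed statement numbers: [2, 4, 5, 6, 7]
Surviving IR:
  z = 3
  d = z + 3
  return d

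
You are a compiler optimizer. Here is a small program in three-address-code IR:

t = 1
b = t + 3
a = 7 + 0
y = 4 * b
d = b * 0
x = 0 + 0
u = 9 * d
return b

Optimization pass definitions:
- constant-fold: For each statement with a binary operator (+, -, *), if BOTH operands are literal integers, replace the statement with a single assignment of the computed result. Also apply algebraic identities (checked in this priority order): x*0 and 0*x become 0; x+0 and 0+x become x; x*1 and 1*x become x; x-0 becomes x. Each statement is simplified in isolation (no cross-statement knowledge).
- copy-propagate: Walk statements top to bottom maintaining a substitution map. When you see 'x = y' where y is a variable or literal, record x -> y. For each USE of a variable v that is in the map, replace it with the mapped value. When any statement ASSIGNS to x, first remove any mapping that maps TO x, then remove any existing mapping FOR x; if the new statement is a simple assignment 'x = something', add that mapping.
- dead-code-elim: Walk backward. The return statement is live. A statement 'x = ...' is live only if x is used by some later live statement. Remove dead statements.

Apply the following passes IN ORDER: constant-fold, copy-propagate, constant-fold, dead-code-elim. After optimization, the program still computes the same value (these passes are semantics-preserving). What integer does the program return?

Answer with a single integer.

Answer: 4

Derivation:
Initial IR:
  t = 1
  b = t + 3
  a = 7 + 0
  y = 4 * b
  d = b * 0
  x = 0 + 0
  u = 9 * d
  return b
After constant-fold (8 stmts):
  t = 1
  b = t + 3
  a = 7
  y = 4 * b
  d = 0
  x = 0
  u = 9 * d
  return b
After copy-propagate (8 stmts):
  t = 1
  b = 1 + 3
  a = 7
  y = 4 * b
  d = 0
  x = 0
  u = 9 * 0
  return b
After constant-fold (8 stmts):
  t = 1
  b = 4
  a = 7
  y = 4 * b
  d = 0
  x = 0
  u = 0
  return b
After dead-code-elim (2 stmts):
  b = 4
  return b
Evaluate:
  t = 1  =>  t = 1
  b = t + 3  =>  b = 4
  a = 7 + 0  =>  a = 7
  y = 4 * b  =>  y = 16
  d = b * 0  =>  d = 0
  x = 0 + 0  =>  x = 0
  u = 9 * d  =>  u = 0
  return b = 4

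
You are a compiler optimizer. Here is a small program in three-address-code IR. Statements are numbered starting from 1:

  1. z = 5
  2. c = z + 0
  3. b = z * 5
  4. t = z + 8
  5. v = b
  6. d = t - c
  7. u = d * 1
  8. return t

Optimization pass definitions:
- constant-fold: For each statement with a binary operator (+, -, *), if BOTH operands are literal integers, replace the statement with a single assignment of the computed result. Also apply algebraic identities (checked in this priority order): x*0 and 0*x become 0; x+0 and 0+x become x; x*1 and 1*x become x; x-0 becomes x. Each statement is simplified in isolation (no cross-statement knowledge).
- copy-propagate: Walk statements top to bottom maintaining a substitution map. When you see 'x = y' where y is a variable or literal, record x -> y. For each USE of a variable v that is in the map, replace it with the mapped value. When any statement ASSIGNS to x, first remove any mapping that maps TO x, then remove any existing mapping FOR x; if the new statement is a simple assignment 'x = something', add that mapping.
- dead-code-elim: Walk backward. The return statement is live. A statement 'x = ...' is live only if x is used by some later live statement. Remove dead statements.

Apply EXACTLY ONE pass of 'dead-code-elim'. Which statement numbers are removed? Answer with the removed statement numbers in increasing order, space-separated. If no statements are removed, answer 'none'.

Backward liveness scan:
Stmt 1 'z = 5': KEEP (z is live); live-in = []
Stmt 2 'c = z + 0': DEAD (c not in live set ['z'])
Stmt 3 'b = z * 5': DEAD (b not in live set ['z'])
Stmt 4 't = z + 8': KEEP (t is live); live-in = ['z']
Stmt 5 'v = b': DEAD (v not in live set ['t'])
Stmt 6 'd = t - c': DEAD (d not in live set ['t'])
Stmt 7 'u = d * 1': DEAD (u not in live set ['t'])
Stmt 8 'return t': KEEP (return); live-in = ['t']
Removed statement numbers: [2, 3, 5, 6, 7]
Surviving IR:
  z = 5
  t = z + 8
  return t

Answer: 2 3 5 6 7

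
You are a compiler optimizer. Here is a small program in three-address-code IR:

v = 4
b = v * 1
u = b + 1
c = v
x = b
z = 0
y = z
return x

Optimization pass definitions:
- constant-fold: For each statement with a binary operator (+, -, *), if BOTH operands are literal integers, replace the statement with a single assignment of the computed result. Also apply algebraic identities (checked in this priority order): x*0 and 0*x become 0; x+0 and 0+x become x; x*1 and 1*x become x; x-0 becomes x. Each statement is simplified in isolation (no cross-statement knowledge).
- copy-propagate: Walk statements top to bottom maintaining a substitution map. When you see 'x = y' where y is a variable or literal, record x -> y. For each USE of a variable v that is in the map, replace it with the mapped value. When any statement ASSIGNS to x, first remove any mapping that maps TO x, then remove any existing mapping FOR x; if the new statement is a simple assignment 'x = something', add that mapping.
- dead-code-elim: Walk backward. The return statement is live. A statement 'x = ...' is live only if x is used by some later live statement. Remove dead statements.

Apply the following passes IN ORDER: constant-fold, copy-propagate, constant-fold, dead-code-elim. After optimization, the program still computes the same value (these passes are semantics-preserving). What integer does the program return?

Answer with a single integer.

Answer: 4

Derivation:
Initial IR:
  v = 4
  b = v * 1
  u = b + 1
  c = v
  x = b
  z = 0
  y = z
  return x
After constant-fold (8 stmts):
  v = 4
  b = v
  u = b + 1
  c = v
  x = b
  z = 0
  y = z
  return x
After copy-propagate (8 stmts):
  v = 4
  b = 4
  u = 4 + 1
  c = 4
  x = 4
  z = 0
  y = 0
  return 4
After constant-fold (8 stmts):
  v = 4
  b = 4
  u = 5
  c = 4
  x = 4
  z = 0
  y = 0
  return 4
After dead-code-elim (1 stmts):
  return 4
Evaluate:
  v = 4  =>  v = 4
  b = v * 1  =>  b = 4
  u = b + 1  =>  u = 5
  c = v  =>  c = 4
  x = b  =>  x = 4
  z = 0  =>  z = 0
  y = z  =>  y = 0
  return x = 4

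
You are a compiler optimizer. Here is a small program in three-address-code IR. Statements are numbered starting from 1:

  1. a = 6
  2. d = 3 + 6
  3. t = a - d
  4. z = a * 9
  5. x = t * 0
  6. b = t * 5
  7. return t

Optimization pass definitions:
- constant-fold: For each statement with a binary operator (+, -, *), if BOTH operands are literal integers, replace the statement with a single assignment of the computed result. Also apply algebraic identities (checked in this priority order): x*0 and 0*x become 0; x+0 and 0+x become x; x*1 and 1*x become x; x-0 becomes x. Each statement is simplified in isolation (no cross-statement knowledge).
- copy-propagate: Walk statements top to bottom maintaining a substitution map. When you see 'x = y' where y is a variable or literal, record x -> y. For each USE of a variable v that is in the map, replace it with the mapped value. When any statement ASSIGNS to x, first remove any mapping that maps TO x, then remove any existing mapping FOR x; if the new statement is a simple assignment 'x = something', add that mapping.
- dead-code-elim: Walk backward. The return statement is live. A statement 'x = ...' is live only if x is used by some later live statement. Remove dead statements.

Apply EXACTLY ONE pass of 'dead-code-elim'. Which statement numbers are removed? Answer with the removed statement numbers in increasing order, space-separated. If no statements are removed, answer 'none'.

Backward liveness scan:
Stmt 1 'a = 6': KEEP (a is live); live-in = []
Stmt 2 'd = 3 + 6': KEEP (d is live); live-in = ['a']
Stmt 3 't = a - d': KEEP (t is live); live-in = ['a', 'd']
Stmt 4 'z = a * 9': DEAD (z not in live set ['t'])
Stmt 5 'x = t * 0': DEAD (x not in live set ['t'])
Stmt 6 'b = t * 5': DEAD (b not in live set ['t'])
Stmt 7 'return t': KEEP (return); live-in = ['t']
Removed statement numbers: [4, 5, 6]
Surviving IR:
  a = 6
  d = 3 + 6
  t = a - d
  return t

Answer: 4 5 6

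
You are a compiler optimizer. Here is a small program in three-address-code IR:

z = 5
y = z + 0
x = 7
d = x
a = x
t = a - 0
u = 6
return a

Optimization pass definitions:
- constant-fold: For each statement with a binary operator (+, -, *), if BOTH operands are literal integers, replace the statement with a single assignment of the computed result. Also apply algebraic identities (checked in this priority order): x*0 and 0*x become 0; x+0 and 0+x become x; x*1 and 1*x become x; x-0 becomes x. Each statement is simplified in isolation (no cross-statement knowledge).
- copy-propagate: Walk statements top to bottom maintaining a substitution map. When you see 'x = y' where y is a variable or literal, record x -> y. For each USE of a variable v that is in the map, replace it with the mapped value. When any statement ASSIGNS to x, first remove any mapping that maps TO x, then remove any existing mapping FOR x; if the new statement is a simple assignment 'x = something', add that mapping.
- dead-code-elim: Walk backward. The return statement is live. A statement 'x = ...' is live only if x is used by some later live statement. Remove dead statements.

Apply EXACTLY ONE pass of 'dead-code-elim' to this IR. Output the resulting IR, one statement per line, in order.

Applying dead-code-elim statement-by-statement:
  [8] return a  -> KEEP (return); live=['a']
  [7] u = 6  -> DEAD (u not live)
  [6] t = a - 0  -> DEAD (t not live)
  [5] a = x  -> KEEP; live=['x']
  [4] d = x  -> DEAD (d not live)
  [3] x = 7  -> KEEP; live=[]
  [2] y = z + 0  -> DEAD (y not live)
  [1] z = 5  -> DEAD (z not live)
Result (3 stmts):
  x = 7
  a = x
  return a

Answer: x = 7
a = x
return a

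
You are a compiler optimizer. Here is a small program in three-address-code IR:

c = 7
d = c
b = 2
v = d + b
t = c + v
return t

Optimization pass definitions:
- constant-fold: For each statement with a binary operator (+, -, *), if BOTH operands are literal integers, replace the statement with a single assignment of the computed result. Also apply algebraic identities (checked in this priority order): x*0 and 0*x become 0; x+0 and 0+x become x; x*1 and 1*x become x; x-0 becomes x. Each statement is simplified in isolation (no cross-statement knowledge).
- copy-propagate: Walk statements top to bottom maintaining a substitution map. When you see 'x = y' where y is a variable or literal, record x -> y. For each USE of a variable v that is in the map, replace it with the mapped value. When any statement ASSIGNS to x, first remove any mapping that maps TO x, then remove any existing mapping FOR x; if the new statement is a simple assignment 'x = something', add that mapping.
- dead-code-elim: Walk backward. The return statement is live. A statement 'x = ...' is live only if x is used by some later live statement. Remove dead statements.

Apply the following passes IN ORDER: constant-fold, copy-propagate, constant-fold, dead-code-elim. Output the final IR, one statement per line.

Initial IR:
  c = 7
  d = c
  b = 2
  v = d + b
  t = c + v
  return t
After constant-fold (6 stmts):
  c = 7
  d = c
  b = 2
  v = d + b
  t = c + v
  return t
After copy-propagate (6 stmts):
  c = 7
  d = 7
  b = 2
  v = 7 + 2
  t = 7 + v
  return t
After constant-fold (6 stmts):
  c = 7
  d = 7
  b = 2
  v = 9
  t = 7 + v
  return t
After dead-code-elim (3 stmts):
  v = 9
  t = 7 + v
  return t

Answer: v = 9
t = 7 + v
return t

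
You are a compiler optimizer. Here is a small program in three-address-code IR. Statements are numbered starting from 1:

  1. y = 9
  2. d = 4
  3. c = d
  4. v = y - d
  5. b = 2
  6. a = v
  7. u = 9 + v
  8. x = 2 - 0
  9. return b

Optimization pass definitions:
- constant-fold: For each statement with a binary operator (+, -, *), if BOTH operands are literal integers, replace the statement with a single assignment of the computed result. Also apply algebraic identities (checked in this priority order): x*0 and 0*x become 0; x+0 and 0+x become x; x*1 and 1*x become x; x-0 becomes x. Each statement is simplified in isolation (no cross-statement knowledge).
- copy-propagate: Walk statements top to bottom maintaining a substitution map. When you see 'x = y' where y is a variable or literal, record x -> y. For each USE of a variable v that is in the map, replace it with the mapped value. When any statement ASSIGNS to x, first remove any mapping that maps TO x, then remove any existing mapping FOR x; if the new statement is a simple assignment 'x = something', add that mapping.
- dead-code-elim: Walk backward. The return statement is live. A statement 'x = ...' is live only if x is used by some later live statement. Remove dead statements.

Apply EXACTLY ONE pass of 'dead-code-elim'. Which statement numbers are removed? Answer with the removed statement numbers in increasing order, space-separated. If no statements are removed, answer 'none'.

Answer: 1 2 3 4 6 7 8

Derivation:
Backward liveness scan:
Stmt 1 'y = 9': DEAD (y not in live set [])
Stmt 2 'd = 4': DEAD (d not in live set [])
Stmt 3 'c = d': DEAD (c not in live set [])
Stmt 4 'v = y - d': DEAD (v not in live set [])
Stmt 5 'b = 2': KEEP (b is live); live-in = []
Stmt 6 'a = v': DEAD (a not in live set ['b'])
Stmt 7 'u = 9 + v': DEAD (u not in live set ['b'])
Stmt 8 'x = 2 - 0': DEAD (x not in live set ['b'])
Stmt 9 'return b': KEEP (return); live-in = ['b']
Removed statement numbers: [1, 2, 3, 4, 6, 7, 8]
Surviving IR:
  b = 2
  return b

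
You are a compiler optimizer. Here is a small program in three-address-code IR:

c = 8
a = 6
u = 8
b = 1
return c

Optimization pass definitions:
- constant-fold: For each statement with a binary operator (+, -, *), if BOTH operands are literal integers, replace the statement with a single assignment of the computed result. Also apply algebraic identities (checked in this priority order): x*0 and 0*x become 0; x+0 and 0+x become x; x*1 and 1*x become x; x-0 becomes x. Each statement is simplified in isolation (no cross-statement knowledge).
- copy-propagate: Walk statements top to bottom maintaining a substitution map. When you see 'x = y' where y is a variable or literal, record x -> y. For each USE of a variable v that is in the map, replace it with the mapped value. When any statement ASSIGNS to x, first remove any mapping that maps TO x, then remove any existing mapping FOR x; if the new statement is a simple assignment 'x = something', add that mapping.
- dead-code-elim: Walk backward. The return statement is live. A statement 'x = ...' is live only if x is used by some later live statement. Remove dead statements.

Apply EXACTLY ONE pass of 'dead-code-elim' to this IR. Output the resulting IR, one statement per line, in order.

Applying dead-code-elim statement-by-statement:
  [5] return c  -> KEEP (return); live=['c']
  [4] b = 1  -> DEAD (b not live)
  [3] u = 8  -> DEAD (u not live)
  [2] a = 6  -> DEAD (a not live)
  [1] c = 8  -> KEEP; live=[]
Result (2 stmts):
  c = 8
  return c

Answer: c = 8
return c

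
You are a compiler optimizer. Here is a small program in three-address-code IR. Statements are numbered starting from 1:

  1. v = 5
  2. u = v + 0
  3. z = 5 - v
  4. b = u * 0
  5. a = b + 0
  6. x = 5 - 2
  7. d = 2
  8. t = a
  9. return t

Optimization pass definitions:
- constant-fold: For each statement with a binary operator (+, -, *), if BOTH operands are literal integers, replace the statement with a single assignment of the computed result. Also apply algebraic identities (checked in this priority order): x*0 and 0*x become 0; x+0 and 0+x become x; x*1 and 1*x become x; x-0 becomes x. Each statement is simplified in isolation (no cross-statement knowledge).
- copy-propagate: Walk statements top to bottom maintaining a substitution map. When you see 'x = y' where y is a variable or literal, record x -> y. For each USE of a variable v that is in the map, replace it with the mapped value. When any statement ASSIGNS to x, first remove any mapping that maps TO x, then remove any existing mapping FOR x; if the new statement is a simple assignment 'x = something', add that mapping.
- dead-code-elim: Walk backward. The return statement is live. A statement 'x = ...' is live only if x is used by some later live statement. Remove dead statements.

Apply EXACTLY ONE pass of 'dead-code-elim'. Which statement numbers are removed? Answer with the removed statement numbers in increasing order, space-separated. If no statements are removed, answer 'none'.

Answer: 3 6 7

Derivation:
Backward liveness scan:
Stmt 1 'v = 5': KEEP (v is live); live-in = []
Stmt 2 'u = v + 0': KEEP (u is live); live-in = ['v']
Stmt 3 'z = 5 - v': DEAD (z not in live set ['u'])
Stmt 4 'b = u * 0': KEEP (b is live); live-in = ['u']
Stmt 5 'a = b + 0': KEEP (a is live); live-in = ['b']
Stmt 6 'x = 5 - 2': DEAD (x not in live set ['a'])
Stmt 7 'd = 2': DEAD (d not in live set ['a'])
Stmt 8 't = a': KEEP (t is live); live-in = ['a']
Stmt 9 'return t': KEEP (return); live-in = ['t']
Removed statement numbers: [3, 6, 7]
Surviving IR:
  v = 5
  u = v + 0
  b = u * 0
  a = b + 0
  t = a
  return t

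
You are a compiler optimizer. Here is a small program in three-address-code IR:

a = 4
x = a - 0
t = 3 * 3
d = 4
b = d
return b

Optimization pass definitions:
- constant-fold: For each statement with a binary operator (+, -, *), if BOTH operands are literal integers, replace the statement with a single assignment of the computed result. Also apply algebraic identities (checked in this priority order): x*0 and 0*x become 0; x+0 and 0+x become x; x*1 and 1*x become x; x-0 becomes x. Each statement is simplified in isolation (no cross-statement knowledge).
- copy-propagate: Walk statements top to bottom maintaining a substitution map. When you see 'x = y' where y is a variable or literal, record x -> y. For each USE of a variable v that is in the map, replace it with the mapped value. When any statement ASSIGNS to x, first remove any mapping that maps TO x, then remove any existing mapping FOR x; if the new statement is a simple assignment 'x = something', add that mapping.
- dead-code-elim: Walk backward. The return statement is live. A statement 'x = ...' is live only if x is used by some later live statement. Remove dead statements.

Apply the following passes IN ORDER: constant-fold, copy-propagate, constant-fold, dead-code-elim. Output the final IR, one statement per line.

Initial IR:
  a = 4
  x = a - 0
  t = 3 * 3
  d = 4
  b = d
  return b
After constant-fold (6 stmts):
  a = 4
  x = a
  t = 9
  d = 4
  b = d
  return b
After copy-propagate (6 stmts):
  a = 4
  x = 4
  t = 9
  d = 4
  b = 4
  return 4
After constant-fold (6 stmts):
  a = 4
  x = 4
  t = 9
  d = 4
  b = 4
  return 4
After dead-code-elim (1 stmts):
  return 4

Answer: return 4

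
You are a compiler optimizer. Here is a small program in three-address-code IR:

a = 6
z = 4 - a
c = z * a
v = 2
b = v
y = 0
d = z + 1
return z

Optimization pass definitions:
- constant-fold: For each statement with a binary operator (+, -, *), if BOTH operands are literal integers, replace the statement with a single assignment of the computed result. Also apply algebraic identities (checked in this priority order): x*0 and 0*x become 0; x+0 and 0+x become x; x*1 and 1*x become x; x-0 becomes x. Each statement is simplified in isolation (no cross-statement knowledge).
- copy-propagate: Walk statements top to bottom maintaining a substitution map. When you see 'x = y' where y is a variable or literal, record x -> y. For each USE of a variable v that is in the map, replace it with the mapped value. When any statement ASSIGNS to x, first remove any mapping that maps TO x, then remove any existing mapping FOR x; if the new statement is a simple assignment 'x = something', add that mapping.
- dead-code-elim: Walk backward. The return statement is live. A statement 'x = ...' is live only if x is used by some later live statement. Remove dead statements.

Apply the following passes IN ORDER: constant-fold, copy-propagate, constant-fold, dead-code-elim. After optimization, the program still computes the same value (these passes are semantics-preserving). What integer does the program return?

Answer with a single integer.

Answer: -2

Derivation:
Initial IR:
  a = 6
  z = 4 - a
  c = z * a
  v = 2
  b = v
  y = 0
  d = z + 1
  return z
After constant-fold (8 stmts):
  a = 6
  z = 4 - a
  c = z * a
  v = 2
  b = v
  y = 0
  d = z + 1
  return z
After copy-propagate (8 stmts):
  a = 6
  z = 4 - 6
  c = z * 6
  v = 2
  b = 2
  y = 0
  d = z + 1
  return z
After constant-fold (8 stmts):
  a = 6
  z = -2
  c = z * 6
  v = 2
  b = 2
  y = 0
  d = z + 1
  return z
After dead-code-elim (2 stmts):
  z = -2
  return z
Evaluate:
  a = 6  =>  a = 6
  z = 4 - a  =>  z = -2
  c = z * a  =>  c = -12
  v = 2  =>  v = 2
  b = v  =>  b = 2
  y = 0  =>  y = 0
  d = z + 1  =>  d = -1
  return z = -2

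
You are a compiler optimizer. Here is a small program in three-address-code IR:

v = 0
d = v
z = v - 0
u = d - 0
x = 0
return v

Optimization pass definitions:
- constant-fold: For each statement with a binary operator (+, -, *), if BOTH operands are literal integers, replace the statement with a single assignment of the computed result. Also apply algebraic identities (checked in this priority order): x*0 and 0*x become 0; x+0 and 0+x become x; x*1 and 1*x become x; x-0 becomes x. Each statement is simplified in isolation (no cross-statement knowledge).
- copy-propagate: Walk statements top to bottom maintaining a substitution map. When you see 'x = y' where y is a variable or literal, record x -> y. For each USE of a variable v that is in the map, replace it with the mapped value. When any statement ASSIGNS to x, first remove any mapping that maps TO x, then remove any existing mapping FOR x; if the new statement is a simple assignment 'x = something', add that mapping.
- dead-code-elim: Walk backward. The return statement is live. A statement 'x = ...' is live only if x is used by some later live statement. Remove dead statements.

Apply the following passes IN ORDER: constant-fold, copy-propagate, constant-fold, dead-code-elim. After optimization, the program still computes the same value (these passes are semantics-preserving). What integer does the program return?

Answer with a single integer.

Initial IR:
  v = 0
  d = v
  z = v - 0
  u = d - 0
  x = 0
  return v
After constant-fold (6 stmts):
  v = 0
  d = v
  z = v
  u = d
  x = 0
  return v
After copy-propagate (6 stmts):
  v = 0
  d = 0
  z = 0
  u = 0
  x = 0
  return 0
After constant-fold (6 stmts):
  v = 0
  d = 0
  z = 0
  u = 0
  x = 0
  return 0
After dead-code-elim (1 stmts):
  return 0
Evaluate:
  v = 0  =>  v = 0
  d = v  =>  d = 0
  z = v - 0  =>  z = 0
  u = d - 0  =>  u = 0
  x = 0  =>  x = 0
  return v = 0

Answer: 0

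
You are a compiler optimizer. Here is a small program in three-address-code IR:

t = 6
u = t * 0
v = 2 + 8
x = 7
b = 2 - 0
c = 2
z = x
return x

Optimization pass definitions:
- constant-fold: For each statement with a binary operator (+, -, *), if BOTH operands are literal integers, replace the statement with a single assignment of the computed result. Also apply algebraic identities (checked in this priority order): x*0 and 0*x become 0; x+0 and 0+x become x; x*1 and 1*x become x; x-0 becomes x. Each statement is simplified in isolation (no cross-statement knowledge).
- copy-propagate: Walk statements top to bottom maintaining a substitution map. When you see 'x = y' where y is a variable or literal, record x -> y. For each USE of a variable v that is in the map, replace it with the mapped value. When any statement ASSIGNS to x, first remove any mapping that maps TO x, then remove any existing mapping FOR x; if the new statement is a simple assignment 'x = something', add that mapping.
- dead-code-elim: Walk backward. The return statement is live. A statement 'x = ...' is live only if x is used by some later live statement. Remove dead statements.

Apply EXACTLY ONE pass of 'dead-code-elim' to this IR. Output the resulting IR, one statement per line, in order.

Applying dead-code-elim statement-by-statement:
  [8] return x  -> KEEP (return); live=['x']
  [7] z = x  -> DEAD (z not live)
  [6] c = 2  -> DEAD (c not live)
  [5] b = 2 - 0  -> DEAD (b not live)
  [4] x = 7  -> KEEP; live=[]
  [3] v = 2 + 8  -> DEAD (v not live)
  [2] u = t * 0  -> DEAD (u not live)
  [1] t = 6  -> DEAD (t not live)
Result (2 stmts):
  x = 7
  return x

Answer: x = 7
return x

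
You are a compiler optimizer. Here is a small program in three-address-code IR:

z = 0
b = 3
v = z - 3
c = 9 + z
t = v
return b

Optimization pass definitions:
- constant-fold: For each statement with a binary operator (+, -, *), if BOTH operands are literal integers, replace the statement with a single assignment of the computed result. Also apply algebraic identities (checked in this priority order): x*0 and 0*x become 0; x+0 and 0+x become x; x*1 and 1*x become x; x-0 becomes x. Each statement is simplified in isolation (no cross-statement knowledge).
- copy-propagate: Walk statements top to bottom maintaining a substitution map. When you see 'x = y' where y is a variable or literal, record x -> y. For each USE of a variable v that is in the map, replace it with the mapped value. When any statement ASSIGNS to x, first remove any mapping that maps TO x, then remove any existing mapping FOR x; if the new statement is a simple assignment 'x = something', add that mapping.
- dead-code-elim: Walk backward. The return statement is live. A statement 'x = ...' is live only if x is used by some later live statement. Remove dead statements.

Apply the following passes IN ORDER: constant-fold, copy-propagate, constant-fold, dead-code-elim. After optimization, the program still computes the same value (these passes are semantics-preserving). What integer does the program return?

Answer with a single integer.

Initial IR:
  z = 0
  b = 3
  v = z - 3
  c = 9 + z
  t = v
  return b
After constant-fold (6 stmts):
  z = 0
  b = 3
  v = z - 3
  c = 9 + z
  t = v
  return b
After copy-propagate (6 stmts):
  z = 0
  b = 3
  v = 0 - 3
  c = 9 + 0
  t = v
  return 3
After constant-fold (6 stmts):
  z = 0
  b = 3
  v = -3
  c = 9
  t = v
  return 3
After dead-code-elim (1 stmts):
  return 3
Evaluate:
  z = 0  =>  z = 0
  b = 3  =>  b = 3
  v = z - 3  =>  v = -3
  c = 9 + z  =>  c = 9
  t = v  =>  t = -3
  return b = 3

Answer: 3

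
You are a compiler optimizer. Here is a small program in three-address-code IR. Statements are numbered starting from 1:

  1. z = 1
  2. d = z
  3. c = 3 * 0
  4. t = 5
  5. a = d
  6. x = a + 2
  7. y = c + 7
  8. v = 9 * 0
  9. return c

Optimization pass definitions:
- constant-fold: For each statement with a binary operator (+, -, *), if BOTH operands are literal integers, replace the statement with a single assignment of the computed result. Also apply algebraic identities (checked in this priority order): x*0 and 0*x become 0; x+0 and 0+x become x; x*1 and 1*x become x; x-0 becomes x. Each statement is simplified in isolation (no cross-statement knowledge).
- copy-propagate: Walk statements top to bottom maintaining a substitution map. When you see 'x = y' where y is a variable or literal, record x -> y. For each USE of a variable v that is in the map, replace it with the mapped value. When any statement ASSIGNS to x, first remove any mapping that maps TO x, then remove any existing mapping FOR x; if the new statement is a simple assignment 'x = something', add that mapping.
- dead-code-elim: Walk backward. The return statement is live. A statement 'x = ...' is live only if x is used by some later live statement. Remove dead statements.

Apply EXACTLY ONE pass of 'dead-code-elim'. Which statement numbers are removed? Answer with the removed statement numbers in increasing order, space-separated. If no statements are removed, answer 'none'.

Answer: 1 2 4 5 6 7 8

Derivation:
Backward liveness scan:
Stmt 1 'z = 1': DEAD (z not in live set [])
Stmt 2 'd = z': DEAD (d not in live set [])
Stmt 3 'c = 3 * 0': KEEP (c is live); live-in = []
Stmt 4 't = 5': DEAD (t not in live set ['c'])
Stmt 5 'a = d': DEAD (a not in live set ['c'])
Stmt 6 'x = a + 2': DEAD (x not in live set ['c'])
Stmt 7 'y = c + 7': DEAD (y not in live set ['c'])
Stmt 8 'v = 9 * 0': DEAD (v not in live set ['c'])
Stmt 9 'return c': KEEP (return); live-in = ['c']
Removed statement numbers: [1, 2, 4, 5, 6, 7, 8]
Surviving IR:
  c = 3 * 0
  return c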